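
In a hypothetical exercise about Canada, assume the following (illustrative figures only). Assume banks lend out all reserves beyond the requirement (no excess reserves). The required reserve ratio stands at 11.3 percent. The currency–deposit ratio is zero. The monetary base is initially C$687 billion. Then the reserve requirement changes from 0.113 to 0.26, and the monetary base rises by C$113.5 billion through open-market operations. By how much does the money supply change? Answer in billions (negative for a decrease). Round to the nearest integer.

-3001 billion

Before: m₁ = 1 / (0.113) ≈ 8.8496, MB₁ = 687, so M₁ = 8.8496 × 687 = 6079.6752 billion.
After: m₂ = 1 / (0.26) ≈ 3.8462, MB₂ = 687 + 113.5 = 800.5, so M₂ = 3.8462 × 800.5 = 3078.8831 billion.
ΔM = M₂ − M₁ = 3078.8831 − 6079.6752 = -3000.7921 billion.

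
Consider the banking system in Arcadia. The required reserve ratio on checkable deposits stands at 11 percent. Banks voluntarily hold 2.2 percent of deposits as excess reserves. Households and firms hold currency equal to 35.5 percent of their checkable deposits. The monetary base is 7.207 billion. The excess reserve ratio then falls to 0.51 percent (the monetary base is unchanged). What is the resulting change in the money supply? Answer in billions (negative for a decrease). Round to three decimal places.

Initially m₁ = (1 + 0.355) / (0.11 + 0.022 + 0.355) ≈ 2.78234, so M₁ = 2.78234 × 7.207 ≈ 20.0523 billion.
After the change m₂ = (1 + 0.355) / (0.11 + 0.0051 + 0.355) ≈ 2.88237, so M₂ = 2.88237 × 7.207 ≈ 20.7732 billion.
ΔM = M₂ − M₁ = 20.7732 − 20.0523 = 0.7209 billion.

0.721 billion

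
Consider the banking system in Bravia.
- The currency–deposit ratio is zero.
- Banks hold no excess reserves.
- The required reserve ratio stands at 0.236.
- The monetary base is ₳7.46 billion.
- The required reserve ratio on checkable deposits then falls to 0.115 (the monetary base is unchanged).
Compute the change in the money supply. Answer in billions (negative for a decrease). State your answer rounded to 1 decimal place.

₳33.3 billion

Initially m₁ = 1 / (0.236) ≈ 4.2373, so M₁ = 4.2373 × 7.46 ≈ 31.6103 billion.
After the change m₂ = 1 / (0.115) ≈ 8.6957, so M₂ = 8.6957 × 7.46 ≈ 64.8699 billion.
ΔM = M₂ − M₁ = 64.8699 − 31.6103 = 33.2596 billion.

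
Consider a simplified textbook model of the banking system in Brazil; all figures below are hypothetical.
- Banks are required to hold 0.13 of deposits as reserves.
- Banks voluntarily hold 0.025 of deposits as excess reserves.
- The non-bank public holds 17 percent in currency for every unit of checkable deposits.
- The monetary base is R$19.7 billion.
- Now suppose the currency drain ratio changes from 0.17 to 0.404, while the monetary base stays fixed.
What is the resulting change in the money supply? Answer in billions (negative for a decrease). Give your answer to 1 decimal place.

Initially m₁ = (1 + 0.17) / (0.13 + 0.025 + 0.17) = 3.6, so M₁ = 3.6 × 19.7 = 70.92 billion.
After the change m₂ = (1 + 0.404) / (0.13 + 0.025 + 0.404) ≈ 2.5116, so M₂ = 2.5116 × 19.7 ≈ 49.4785 billion.
ΔM = M₂ − M₁ = 49.4785 − 70.92 = -21.4415 billion.

-21.4 billion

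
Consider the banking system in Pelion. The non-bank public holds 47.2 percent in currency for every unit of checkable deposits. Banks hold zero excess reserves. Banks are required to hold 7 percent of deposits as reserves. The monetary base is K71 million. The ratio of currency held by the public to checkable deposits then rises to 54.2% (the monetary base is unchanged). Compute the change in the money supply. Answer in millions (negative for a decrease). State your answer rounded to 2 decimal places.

Initially m₁ = (1 + 0.472) / (0.07 + 0.472) ≈ 2.71587, so M₁ = 2.71587 × 71 ≈ 192.8268 million.
After the change m₂ = (1 + 0.542) / (0.07 + 0.542) ≈ 2.51961, so M₂ = 2.51961 × 71 ≈ 178.8923 million.
ΔM = M₂ − M₁ = 178.8923 − 192.8268 = -13.9345 million.

-13.93 million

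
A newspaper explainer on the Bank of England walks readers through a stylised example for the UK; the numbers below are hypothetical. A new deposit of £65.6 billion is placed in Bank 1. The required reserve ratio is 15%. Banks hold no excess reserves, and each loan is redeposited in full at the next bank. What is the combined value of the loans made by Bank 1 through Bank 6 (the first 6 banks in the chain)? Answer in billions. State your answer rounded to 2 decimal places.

£231.53 billion

Bank i lends (1 − rr)^i of the original deposit: Bank 1 lends 65.6·0.8500 = 55.7600, Bank 2 lends 65.6·0.8500² = 47.3960, and so on.
Summing a geometric series: total = 65.6·[0.8500·(1 − 0.8500^6) / (1 − 0.8500)] ≈ 231.5343 billion.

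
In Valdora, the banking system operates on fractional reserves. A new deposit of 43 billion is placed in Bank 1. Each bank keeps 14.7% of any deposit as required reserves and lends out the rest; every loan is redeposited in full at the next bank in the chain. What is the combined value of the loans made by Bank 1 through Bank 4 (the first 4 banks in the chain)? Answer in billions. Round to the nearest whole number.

Bank i lends (1 − rr)^i of the original deposit: Bank 1 lends 43·0.8530 = 36.6790, Bank 2 lends 43·0.8530² ≈ 31.2872, and so on.
Summing a geometric series: total = 43·[0.8530·(1 − 0.8530^4) / (1 − 0.8530)] ≈ 117.4190 billion.

117 billion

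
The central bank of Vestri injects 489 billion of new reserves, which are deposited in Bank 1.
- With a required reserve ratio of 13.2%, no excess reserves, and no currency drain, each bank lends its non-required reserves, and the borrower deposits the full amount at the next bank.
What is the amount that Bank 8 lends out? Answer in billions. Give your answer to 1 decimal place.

Each bank lends a fraction (1 − rr) = 0.8680 of the deposit it receives, so Bank 8 receives 489·0.8680^7 and lends 489·0.8680^8 ≈ 157.5675 billion.

157.6 billion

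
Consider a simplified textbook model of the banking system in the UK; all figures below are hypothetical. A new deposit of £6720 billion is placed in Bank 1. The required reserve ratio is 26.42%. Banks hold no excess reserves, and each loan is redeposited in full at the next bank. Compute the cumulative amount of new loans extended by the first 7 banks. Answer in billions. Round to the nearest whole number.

Bank i lends (1 − rr)^i of the original deposit: Bank 1 lends 6720·0.7358 = 4944.5760, Bank 2 lends 6720·0.7358² ≈ 3638.2190, and so on.
Summing a geometric series: total = 6720·[0.7358·(1 − 0.7358^7) / (1 − 0.7358)] ≈ 16529.9579 billion.

£16530 billion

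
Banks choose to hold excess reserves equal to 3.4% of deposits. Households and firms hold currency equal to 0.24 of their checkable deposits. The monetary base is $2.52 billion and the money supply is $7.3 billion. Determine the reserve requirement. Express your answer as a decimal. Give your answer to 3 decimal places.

Using m = M/MB = 7.3/2.52 ≈ 2.896825. Since m = (1 + c)/(c + rr + e), the denominator satisfies c + rr + e = (1 + c)/m = (1 + 0.24) / 2.896825 ≈ 0.428055.
With c = 0.24 and e = 0.034, the reserve requirement is 0.428055 − 0.24 − 0.034 = 0.154055.

0.154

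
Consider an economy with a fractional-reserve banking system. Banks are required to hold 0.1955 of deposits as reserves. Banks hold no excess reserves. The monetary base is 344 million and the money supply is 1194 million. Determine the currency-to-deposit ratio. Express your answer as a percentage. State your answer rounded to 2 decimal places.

Using m = M/MB = 1194/344 ≈ 3.470930. From m = (1 + c)/(c + rr + e), rearranging gives 1 + c = m·(c + rr + e), so c·(1 − m) = m·(rr + e) − 1.
Hence c = [m·(rr + e) − 1]/(1 − m) = [3.470930 × (0.1955 + 0) − 1] / (1 − 3.470930) ≈ 0.130086.

13.01%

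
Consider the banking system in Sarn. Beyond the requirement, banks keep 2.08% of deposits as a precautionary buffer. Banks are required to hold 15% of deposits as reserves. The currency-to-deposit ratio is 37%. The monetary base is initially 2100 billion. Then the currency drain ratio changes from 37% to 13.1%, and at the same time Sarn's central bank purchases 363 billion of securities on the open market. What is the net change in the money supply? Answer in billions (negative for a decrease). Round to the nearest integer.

Before: m₁ = (1 + 0.37) / (0.15 + 0.0208 + 0.37) ≈ 2.53328, MB₁ = 2100, so M₁ = 2.53328 × 2100 = 5319.888 billion.
After: m₂ = (1 + 0.131) / (0.15 + 0.0208 + 0.131) ≈ 3.74751, MB₂ = 2100 + 363 = 2463, so M₂ = 3.74751 × 2463 ≈ 9230.1171 billion.
ΔM = M₂ − M₁ = 9230.1171 − 5319.888 = 3910.2291 billion.

3910 billion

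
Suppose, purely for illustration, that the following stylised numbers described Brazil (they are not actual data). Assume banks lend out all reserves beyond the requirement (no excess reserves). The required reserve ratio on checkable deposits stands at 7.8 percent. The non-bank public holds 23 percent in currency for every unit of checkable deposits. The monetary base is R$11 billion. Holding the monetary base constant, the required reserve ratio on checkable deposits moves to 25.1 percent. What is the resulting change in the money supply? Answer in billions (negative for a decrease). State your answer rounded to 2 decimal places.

-15.80 billion

Initially m₁ = (1 + 0.23) / (0.078 + 0.23) ≈ 3.99351, so M₁ = 3.99351 × 11 ≈ 43.9286 billion.
After the change m₂ = (1 + 0.23) / (0.251 + 0.23) ≈ 2.55717, so M₂ = 2.55717 × 11 ≈ 28.1289 billion.
ΔM = M₂ − M₁ = 28.1289 − 43.9286 = -15.7997 billion.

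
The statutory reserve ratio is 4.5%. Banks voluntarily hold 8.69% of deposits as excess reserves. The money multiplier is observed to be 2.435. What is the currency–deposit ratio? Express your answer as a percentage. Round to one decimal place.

Using m = 2.435. From m = (1 + c)/(c + rr + e), rearranging gives 1 + c = m·(c + rr + e), so c·(1 − m) = m·(rr + e) − 1.
Hence c = [m·(rr + e) − 1]/(1 − m) = [2.435 × (0.045 + 0.0869) − 1] / (1 − 2.435) ≈ 0.473048.

47.3%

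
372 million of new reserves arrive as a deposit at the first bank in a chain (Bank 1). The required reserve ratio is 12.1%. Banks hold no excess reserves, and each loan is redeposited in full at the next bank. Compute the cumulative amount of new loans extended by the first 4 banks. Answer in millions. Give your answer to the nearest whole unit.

1089 million

Bank i lends (1 − rr)^i of the original deposit: Bank 1 lends 372·0.8790 = 326.9880, Bank 2 lends 372·0.8790² ≈ 287.4225, and so on.
Summing a geometric series: total = 372·[0.8790·(1 − 0.8790^4) / (1 − 0.8790)] ≈ 1089.1292 million.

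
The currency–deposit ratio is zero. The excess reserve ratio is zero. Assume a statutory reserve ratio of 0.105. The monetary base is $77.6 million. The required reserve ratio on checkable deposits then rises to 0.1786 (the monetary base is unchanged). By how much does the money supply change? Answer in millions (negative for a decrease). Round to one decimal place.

Initially m₁ = 1 / (0.105) ≈ 9.5238, so M₁ = 9.5238 × 77.6 ≈ 739.0469 million.
After the change m₂ = 1 / (0.1786) ≈ 5.5991, so M₂ = 5.5991 × 77.6 ≈ 434.4902 million.
ΔM = M₂ − M₁ = 434.4902 − 739.0469 = -304.5567 million.

-304.6 million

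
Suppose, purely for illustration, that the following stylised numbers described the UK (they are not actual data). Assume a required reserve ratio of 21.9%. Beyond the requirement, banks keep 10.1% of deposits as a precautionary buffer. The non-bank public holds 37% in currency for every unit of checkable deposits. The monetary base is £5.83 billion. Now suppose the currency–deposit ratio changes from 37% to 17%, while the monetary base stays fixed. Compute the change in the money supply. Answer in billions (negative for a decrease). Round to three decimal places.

£2.345 billion

Initially m₁ = (1 + 0.37) / (0.219 + 0.101 + 0.37) ≈ 1.98551, so M₁ = 1.98551 × 5.83 ≈ 11.5755 billion.
After the change m₂ = (1 + 0.17) / (0.219 + 0.101 + 0.17) ≈ 2.38776, so M₂ = 2.38776 × 5.83 ≈ 13.9206 billion.
ΔM = M₂ − M₁ = 13.9206 − 11.5755 = 2.3451 billion.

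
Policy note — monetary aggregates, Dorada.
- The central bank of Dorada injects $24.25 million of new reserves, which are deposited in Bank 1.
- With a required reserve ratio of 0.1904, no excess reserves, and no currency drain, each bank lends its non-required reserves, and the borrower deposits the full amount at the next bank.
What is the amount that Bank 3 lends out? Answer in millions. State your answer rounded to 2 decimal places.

$12.87 million

Each bank lends a fraction (1 − rr) = 0.8096 of the deposit it receives, so Bank 3 receives 24.25·0.8096^2 and lends 24.25·0.8096^3 ≈ 12.8684 million.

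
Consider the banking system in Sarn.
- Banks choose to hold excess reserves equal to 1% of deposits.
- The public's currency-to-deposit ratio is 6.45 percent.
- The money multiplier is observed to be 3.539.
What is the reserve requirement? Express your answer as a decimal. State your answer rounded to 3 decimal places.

Using m = 3.539. Since m = (1 + c)/(c + rr + e), the denominator satisfies c + rr + e = (1 + c)/m = (1 + 0.0645) / 3.539 ≈ 0.300791.
With c = 0.0645 and e = 0.01, the reserve requirement is 0.300791 − 0.0645 − 0.01 = 0.226291.

0.226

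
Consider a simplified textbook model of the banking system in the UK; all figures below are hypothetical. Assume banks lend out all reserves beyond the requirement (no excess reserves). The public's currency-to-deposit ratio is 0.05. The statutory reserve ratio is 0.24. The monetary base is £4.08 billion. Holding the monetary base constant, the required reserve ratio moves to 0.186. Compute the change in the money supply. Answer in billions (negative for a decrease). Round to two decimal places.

£3.38 billion

Initially m₁ = (1 + 0.05) / (0.24 + 0.05) ≈ 3.6207, so M₁ = 3.6207 × 4.08 ≈ 14.7725 billion.
After the change m₂ = (1 + 0.05) / (0.186 + 0.05) ≈ 4.4492, so M₂ = 4.4492 × 4.08 ≈ 18.1527 billion.
ΔM = M₂ − M₁ = 18.1527 − 14.7725 = 3.3802 billion.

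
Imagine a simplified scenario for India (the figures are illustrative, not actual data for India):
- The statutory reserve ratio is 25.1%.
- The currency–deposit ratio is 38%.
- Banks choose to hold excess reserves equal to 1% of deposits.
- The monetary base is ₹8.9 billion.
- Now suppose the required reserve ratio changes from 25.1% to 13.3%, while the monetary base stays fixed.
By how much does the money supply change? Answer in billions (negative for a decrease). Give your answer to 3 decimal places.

₹4.323 billion

Initially m₁ = (1 + 0.38) / (0.251 + 0.01 + 0.38) ≈ 2.15289, so M₁ = 2.15289 × 8.9 ≈ 19.1607 billion.
After the change m₂ = (1 + 0.38) / (0.133 + 0.01 + 0.38) ≈ 2.63862, so M₂ = 2.63862 × 8.9 ≈ 23.4837 billion.
ΔM = M₂ − M₁ = 23.4837 − 19.1607 = 4.323 billion.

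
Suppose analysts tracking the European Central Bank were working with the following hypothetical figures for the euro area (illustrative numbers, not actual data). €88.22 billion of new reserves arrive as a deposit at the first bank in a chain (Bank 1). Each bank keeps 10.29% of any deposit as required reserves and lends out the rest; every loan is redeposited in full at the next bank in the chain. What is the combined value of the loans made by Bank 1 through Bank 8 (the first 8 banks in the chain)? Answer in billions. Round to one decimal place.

Bank i lends (1 − rr)^i of the original deposit: Bank 1 lends 88.22·0.8971 ≈ 79.1422, Bank 2 lends 88.22·0.8971² ≈ 70.9984, and so on.
Summing a geometric series: total = 88.22·[0.8971·(1 − 0.8971^8) / (1 − 0.8971)] ≈ 446.4763 billion.

€446.5 billion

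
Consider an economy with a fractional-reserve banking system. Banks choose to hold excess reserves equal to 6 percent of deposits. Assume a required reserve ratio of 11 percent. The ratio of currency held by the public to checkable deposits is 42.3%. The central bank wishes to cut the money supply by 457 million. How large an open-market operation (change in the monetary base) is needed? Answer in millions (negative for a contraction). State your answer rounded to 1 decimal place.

-190.4 million

The money multiplier is m = (1 + c) / (rr + e + c) = (1 + 0.423) / (0.11 + 0.06 + 0.423) ≈ 2.39966.
ΔMB = ΔM / m = (−457) / 2.39966 ≈ -190.4436 million.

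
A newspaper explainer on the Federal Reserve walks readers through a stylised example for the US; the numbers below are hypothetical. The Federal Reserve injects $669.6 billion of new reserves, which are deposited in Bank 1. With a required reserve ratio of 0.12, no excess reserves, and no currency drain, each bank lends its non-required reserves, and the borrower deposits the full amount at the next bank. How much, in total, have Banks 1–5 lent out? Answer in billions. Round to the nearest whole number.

Bank i lends (1 − rr)^i of the original deposit: Bank 1 lends 669.6·0.8800 = 589.2480, Bank 2 lends 669.6·0.8800² ≈ 518.5382, and so on.
Summing a geometric series: total = 669.6·[0.8800·(1 − 0.8800^5) / (1 − 0.8800)] ≈ 2319.0252 billion.

$2319 billion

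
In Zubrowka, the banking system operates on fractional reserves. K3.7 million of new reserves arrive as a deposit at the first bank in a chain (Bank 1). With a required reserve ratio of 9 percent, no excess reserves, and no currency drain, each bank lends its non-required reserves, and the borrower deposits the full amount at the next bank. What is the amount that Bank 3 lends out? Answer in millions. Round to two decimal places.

Each bank lends a fraction (1 − rr) = 0.9100 of the deposit it receives, so Bank 3 receives 3.7·0.9100^2 and lends 3.7·0.9100^3 ≈ 2.7882 million.

K2.79 million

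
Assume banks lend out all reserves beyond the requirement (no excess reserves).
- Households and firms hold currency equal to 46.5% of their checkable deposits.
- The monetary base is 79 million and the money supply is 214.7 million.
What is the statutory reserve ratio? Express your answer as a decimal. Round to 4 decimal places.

Using m = M/MB = 214.7/79 ≈ 2.717722. Since m = (1 + c)/(c + rr + e), the denominator satisfies c + rr + e = (1 + c)/m = (1 + 0.465) / 2.717722 ≈ 0.539054.
With c = 0.465 and e = 0, the statutory reserve ratio is 0.539054 − 0.465 − 0 = 0.074054.

0.0741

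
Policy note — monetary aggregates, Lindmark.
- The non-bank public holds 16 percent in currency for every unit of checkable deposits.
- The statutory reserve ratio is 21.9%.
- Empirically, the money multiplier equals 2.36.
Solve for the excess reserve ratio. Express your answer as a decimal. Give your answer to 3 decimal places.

0.113

Using m = 2.36. Since m = (1 + c)/(c + rr + e), the denominator satisfies c + rr + e = (1 + c)/m = (1 + 0.16) / 2.36 ≈ 0.491525.
With c = 0.16 and rr = 0.219, the excess reserve ratio is 0.491525 − 0.16 − 0.219 = 0.112525.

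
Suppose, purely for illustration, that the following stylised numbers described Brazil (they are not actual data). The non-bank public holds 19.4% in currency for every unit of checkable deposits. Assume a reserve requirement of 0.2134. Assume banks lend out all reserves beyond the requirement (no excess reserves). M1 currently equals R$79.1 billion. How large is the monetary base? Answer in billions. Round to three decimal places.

The money multiplier is m = (1 + c) / (rr + c) = (1 + 0.194) / (0.2134 + 0.194) ≈ 2.930781.
MB = M / m = 79.1 / 2.930781 ≈ 26.9894 billion.

R$26.989 billion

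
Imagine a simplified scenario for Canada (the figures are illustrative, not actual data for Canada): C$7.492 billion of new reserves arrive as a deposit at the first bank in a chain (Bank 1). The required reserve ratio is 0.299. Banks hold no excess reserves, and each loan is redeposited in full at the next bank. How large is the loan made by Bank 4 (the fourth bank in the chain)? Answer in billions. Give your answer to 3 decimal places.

Each bank lends a fraction (1 − rr) = 0.7010 of the deposit it receives, so Bank 4 receives 7.492·0.7010^3 and lends 7.492·0.7010^4 ≈ 1.8091 billion.

C$1.809 billion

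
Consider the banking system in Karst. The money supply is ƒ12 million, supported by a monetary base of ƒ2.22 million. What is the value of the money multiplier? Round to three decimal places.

5.405

The money multiplier is m = M / MB = 12 / 2.22 ≈ 5.40541.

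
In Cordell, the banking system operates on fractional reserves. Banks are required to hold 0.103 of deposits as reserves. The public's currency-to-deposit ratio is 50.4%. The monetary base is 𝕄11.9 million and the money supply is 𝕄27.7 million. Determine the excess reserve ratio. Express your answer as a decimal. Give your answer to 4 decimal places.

Using m = M/MB = 27.7/11.9 ≈ 2.327731. Since m = (1 + c)/(c + rr + e), the denominator satisfies c + rr + e = (1 + c)/m = (1 + 0.504) / 2.327731 ≈ 0.646123.
With c = 0.504 and rr = 0.103, the excess reserve ratio is 0.646123 − 0.504 − 0.103 = 0.039123.

0.0391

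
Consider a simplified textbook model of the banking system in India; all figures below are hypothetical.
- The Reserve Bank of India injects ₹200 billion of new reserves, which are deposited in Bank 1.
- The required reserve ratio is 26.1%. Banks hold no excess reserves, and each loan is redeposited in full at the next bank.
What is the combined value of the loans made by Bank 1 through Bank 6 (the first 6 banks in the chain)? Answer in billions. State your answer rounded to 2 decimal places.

₹474.05 billion

Bank i lends (1 − rr)^i of the original deposit: Bank 1 lends 200·0.7390 = 147.8000, Bank 2 lends 200·0.7390² = 109.2242, and so on.
Summing a geometric series: total = 200·[0.7390·(1 − 0.7390^6) / (1 − 0.7390)] ≈ 474.0475 billion.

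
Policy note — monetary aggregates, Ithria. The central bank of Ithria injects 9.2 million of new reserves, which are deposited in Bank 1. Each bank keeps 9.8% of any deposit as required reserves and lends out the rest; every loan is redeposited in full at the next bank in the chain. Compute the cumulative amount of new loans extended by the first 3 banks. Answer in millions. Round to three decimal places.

Bank i lends (1 − rr)^i of the original deposit: Bank 1 lends 9.2·0.9020 = 8.2984, Bank 2 lends 9.2·0.9020² ≈ 7.4852, and so on.
Summing a geometric series: total = 9.2·[0.9020·(1 − 0.9020^3) / (1 − 0.9020)] ≈ 22.5352 million.

22.535 million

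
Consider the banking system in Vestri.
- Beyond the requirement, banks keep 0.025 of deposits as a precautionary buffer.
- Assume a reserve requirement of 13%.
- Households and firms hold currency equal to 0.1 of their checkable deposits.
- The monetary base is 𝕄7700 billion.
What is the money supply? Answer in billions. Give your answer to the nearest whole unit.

𝕄33216 billion

The money multiplier is m = (1 + c) / (rr + e + c) = (1 + 0.1) / (0.13 + 0.025 + 0.1) ≈ 4.31373.
So M = m × MB = 4.31373 × 7700 = 33215.721 billion.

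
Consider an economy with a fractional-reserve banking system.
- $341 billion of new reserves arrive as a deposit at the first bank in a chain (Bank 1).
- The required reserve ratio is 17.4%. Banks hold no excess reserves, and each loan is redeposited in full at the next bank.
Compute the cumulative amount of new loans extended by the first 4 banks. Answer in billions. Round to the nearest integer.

Bank i lends (1 − rr)^i of the original deposit: Bank 1 lends 341·0.8260 = 281.6660, Bank 2 lends 341·0.8260² ≈ 232.6561, and so on.
Summing a geometric series: total = 341·[0.8260·(1 − 0.8260^4) / (1 − 0.8260)] ≈ 865.2318 billion.

$865 billion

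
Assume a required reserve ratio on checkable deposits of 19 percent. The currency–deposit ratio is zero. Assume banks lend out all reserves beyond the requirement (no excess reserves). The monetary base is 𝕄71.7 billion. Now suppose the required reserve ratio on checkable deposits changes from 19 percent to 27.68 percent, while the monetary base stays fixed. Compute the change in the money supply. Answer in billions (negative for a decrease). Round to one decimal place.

-118.3 billion

Initially m₁ = 1 / (0.19) ≈ 5.2632, so M₁ = 5.2632 × 71.7 ≈ 377.3714 billion.
After the change m₂ = 1 / (0.2768) ≈ 3.6127, so M₂ = 3.6127 × 71.7 ≈ 259.0306 billion.
ΔM = M₂ − M₁ = 259.0306 − 377.3714 = -118.3408 billion.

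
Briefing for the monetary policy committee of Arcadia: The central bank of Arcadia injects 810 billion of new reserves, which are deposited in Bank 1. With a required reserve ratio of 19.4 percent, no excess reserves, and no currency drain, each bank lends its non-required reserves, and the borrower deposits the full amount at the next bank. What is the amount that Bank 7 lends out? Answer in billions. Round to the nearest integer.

179 billion

Each bank lends a fraction (1 − rr) = 0.8060 of the deposit it receives, so Bank 7 receives 810·0.8060^6 and lends 810·0.8060^7 ≈ 178.9906 billion.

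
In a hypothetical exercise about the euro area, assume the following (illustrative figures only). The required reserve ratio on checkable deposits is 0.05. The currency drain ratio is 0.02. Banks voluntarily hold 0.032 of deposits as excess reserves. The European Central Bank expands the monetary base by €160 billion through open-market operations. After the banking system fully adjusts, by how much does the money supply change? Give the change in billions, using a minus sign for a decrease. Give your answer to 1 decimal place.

The money multiplier is m = (1 + c) / (rr + e + c) = (1 + 0.02) / (0.05 + 0.032 + 0.02) = 10.
The purchase adds 160 billion of base, so ΔM = m × ΔMB = 10 × (+160) = 1600 billion.

€1600.0 billion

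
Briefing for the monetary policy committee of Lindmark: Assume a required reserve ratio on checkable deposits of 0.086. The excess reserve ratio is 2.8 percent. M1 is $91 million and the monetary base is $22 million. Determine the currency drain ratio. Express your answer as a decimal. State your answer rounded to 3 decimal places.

0.168

Using m = M/MB = 91/22 ≈ 4.136364. From m = (1 + c)/(c + rr + e), rearranging gives 1 + c = m·(c + rr + e), so c·(1 − m) = m·(rr + e) − 1.
Hence c = [m·(rr + e) − 1]/(1 − m) = [4.136364 × (0.086 + 0.028) − 1] / (1 − 4.136364) ≈ 0.168493.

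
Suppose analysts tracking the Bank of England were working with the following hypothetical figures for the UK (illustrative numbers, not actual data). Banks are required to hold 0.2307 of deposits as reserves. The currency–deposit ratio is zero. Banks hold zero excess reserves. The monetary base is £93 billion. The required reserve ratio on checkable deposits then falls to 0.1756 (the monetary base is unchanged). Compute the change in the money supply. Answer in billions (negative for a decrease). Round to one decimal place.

Initially m₁ = 1 / (0.2307) ≈ 4.3346, so M₁ = 4.3346 × 93 = 403.1178 billion.
After the change m₂ = 1 / (0.1756) ≈ 5.6948, so M₂ = 5.6948 × 93 = 529.6164 billion.
ΔM = M₂ − M₁ = 529.6164 − 403.1178 = 126.4986 billion.

£126.5 billion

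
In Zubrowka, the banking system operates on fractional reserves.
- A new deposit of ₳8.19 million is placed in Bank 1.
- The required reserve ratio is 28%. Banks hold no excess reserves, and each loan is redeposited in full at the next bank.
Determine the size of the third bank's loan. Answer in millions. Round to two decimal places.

Each bank lends a fraction (1 − rr) = 0.7200 of the deposit it receives, so Bank 3 receives 8.19·0.7200^2 and lends 8.19·0.7200^3 ≈ 3.0569 million.

₳3.06 million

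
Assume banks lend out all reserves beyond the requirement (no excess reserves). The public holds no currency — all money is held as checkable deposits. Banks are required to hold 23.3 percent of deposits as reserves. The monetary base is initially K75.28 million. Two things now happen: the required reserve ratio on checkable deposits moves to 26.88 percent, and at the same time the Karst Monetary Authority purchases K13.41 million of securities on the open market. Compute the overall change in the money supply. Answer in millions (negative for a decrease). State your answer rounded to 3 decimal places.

K6.858 million

Before: m₁ = 1 / (0.233) ≈ 4.291845, MB₁ = 75.28, so M₁ = 4.291845 × 75.28 ≈ 323.0901 million.
After: m₂ = 1 / (0.2688) ≈ 3.720238, MB₂ = 75.28 + 13.41 = 88.69, so M₂ = 3.720238 × 88.69 ≈ 329.9479 million.
ΔM = M₂ − M₁ = 329.9479 − 323.0901 = 6.8578 million.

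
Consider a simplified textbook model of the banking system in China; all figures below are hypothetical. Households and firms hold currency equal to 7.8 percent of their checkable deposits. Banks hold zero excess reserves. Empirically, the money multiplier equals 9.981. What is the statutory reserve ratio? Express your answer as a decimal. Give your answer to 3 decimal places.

0.030

Using m = 9.981. Since m = (1 + c)/(c + rr + e), the denominator satisfies c + rr + e = (1 + c)/m = (1 + 0.078) / 9.981 ≈ 0.108005.
With c = 0.078 and e = 0, the statutory reserve ratio is 0.108005 − 0.078 − 0 = 0.030005.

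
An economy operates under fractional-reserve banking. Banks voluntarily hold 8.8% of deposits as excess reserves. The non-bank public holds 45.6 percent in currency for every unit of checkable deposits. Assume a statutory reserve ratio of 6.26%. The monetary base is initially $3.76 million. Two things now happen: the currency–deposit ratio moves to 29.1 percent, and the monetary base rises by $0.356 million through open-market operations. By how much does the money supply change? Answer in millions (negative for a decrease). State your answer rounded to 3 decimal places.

Before: m₁ = (1 + 0.456) / (0.0626 + 0.088 + 0.456) ≈ 2.40026, MB₁ = 3.76, so M₁ = 2.40026 × 3.76 ≈ 9.025 million.
After: m₂ = (1 + 0.291) / (0.0626 + 0.088 + 0.291) ≈ 2.92346, MB₂ = 3.76 + 0.356 = 4.116, so M₂ = 2.92346 × 4.116 ≈ 12.033 million.
ΔM = M₂ − M₁ = 12.033 − 9.025 = 3.008 million.

$3.008 million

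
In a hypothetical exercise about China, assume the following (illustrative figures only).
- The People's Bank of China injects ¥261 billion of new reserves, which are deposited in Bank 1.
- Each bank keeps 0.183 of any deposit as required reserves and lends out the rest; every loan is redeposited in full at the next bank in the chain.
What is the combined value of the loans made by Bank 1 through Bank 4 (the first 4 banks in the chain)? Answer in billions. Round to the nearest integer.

¥646 billion

Bank i lends (1 − rr)^i of the original deposit: Bank 1 lends 261·0.8170 = 213.2370, Bank 2 lends 261·0.8170² ≈ 174.2146, and so on.
Summing a geometric series: total = 261·[0.8170·(1 − 0.8170^4) / (1 − 0.8170)] ≈ 646.0713 billion.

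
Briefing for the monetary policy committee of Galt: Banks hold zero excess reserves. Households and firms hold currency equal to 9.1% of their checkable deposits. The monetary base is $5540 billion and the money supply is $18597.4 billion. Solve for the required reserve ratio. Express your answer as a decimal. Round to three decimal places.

0.234

Using m = M/MB = 18597.4/5540 ≈ 3.356931. Since m = (1 + c)/(c + rr + e), the denominator satisfies c + rr + e = (1 + c)/m = (1 + 0.091) / 3.356931 ≈ 0.324999.
With c = 0.091 and e = 0, the required reserve ratio is 0.324999 − 0.091 − 0 = 0.233999.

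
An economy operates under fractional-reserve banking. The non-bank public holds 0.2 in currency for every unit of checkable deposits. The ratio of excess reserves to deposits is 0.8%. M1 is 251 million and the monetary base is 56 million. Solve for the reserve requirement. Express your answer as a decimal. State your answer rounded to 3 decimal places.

Using m = M/MB = 251/56 ≈ 4.482143. Since m = (1 + c)/(c + rr + e), the denominator satisfies c + rr + e = (1 + c)/m = (1 + 0.2) / 4.482143 ≈ 0.267729.
With c = 0.2 and e = 0.008, the reserve requirement is 0.267729 − 0.2 − 0.008 = 0.059729.

0.060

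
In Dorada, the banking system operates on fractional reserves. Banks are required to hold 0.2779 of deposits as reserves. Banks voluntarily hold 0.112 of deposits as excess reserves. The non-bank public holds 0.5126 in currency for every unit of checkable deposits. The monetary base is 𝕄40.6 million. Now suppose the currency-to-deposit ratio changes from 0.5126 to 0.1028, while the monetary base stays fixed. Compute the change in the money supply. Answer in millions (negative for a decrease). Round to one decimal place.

Initially m₁ = (1 + 0.5126) / (0.2779 + 0.112 + 0.5126) ≈ 1.6760, so M₁ = 1.6760 × 40.6 = 68.0456 million.
After the change m₂ = (1 + 0.1028) / (0.2779 + 0.112 + 0.1028) ≈ 2.2383, so M₂ = 2.2383 × 40.6 ≈ 90.875 million.
ΔM = M₂ − M₁ = 90.875 − 68.0456 = 22.8294 million.

𝕄22.8 million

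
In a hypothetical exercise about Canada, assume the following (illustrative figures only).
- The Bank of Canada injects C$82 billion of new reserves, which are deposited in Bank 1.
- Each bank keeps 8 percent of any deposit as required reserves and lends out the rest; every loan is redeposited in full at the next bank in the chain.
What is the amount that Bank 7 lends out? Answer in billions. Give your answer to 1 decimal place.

Each bank lends a fraction (1 − rr) = 0.9200 of the deposit it receives, so Bank 7 receives 82·0.9200^6 and lends 82·0.9200^7 ≈ 45.7434 billion.

C$45.7 billion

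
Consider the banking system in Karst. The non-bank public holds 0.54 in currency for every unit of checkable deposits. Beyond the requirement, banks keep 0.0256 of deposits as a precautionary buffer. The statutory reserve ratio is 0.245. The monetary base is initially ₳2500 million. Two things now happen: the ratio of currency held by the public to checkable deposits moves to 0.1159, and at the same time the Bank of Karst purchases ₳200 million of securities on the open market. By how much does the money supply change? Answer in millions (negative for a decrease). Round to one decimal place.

Before: m₁ = (1 + 0.54) / (0.245 + 0.0256 + 0.54) ≈ 1.899827, MB₁ = 2500, so M₁ = 1.899827 × 2500 = 4749.5675 million.
After: m₂ = (1 + 0.1159) / (0.245 + 0.0256 + 0.1159) ≈ 2.887193, MB₂ = 2500 + 200 = 2700, so M₂ = 2.887193 × 2700 = 7795.4211 million.
ΔM = M₂ − M₁ = 7795.4211 − 4749.5675 = 3045.8536 million.

₳3045.9 million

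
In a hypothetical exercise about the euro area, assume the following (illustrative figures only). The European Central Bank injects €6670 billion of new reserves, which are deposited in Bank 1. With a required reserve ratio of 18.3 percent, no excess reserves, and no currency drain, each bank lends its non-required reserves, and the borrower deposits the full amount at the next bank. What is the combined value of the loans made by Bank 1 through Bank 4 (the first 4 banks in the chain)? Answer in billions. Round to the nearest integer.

€16511 billion

Bank i lends (1 − rr)^i of the original deposit: Bank 1 lends 6670·0.8170 = 5449.3900, Bank 2 lends 6670·0.8170² ≈ 4452.1516, and so on.
Summing a geometric series: total = 6670·[0.8170·(1 − 0.8170^4) / (1 − 0.8170)] ≈ 16510.7118 billion.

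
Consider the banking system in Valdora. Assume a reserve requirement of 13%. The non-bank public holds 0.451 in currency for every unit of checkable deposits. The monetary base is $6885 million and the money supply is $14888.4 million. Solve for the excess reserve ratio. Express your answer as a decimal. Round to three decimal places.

Using m = M/MB = 14888.4/6885 ≈ 2.162440. Since m = (1 + c)/(c + rr + e), the denominator satisfies c + rr + e = (1 + c)/m = (1 + 0.451) / 2.162440 ≈ 0.671001.
With c = 0.451 and rr = 0.13, the excess reserve ratio is 0.671001 − 0.451 − 0.13 = 0.090001.

0.090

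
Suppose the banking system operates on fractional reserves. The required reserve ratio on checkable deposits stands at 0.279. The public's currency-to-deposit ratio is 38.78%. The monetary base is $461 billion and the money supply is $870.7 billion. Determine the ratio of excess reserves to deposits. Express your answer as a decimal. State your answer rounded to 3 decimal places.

Using m = M/MB = 870.7/461 ≈ 1.888720. Since m = (1 + c)/(c + rr + e), the denominator satisfies c + rr + e = (1 + c)/m = (1 + 0.3878) / 1.888720 ≈ 0.734783.
With c = 0.3878 and rr = 0.279, the ratio of excess reserves to deposits is 0.734783 − 0.3878 − 0.279 = 0.067983.

0.068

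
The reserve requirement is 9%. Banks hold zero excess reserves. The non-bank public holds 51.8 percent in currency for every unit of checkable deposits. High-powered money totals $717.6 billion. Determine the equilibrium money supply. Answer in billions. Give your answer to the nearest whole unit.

$1792 billion

The money multiplier is m = (1 + c) / (rr + c) = (1 + 0.518) / (0.09 + 0.518) ≈ 2.4967.
So M = m × MB = 2.4967 × 717.6 ≈ 1791.6319 billion.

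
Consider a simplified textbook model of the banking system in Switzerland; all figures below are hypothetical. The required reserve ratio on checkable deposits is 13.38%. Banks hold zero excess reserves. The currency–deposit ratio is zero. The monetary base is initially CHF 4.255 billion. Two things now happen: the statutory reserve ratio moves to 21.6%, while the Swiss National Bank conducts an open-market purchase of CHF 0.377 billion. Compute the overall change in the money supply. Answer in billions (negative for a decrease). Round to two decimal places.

Before: m₁ = 1 / (0.1338) ≈ 7.4738, MB₁ = 4.255, so M₁ = 7.4738 × 4.255 ≈ 31.801 billion.
After: m₂ = 1 / (0.216) ≈ 4.6296, MB₂ = 4.255 + 0.377 = 4.632, so M₂ = 4.6296 × 4.632 ≈ 21.4443 billion.
ΔM = M₂ − M₁ = 21.4443 − 31.801 = -10.3567 billion.

-10.36 billion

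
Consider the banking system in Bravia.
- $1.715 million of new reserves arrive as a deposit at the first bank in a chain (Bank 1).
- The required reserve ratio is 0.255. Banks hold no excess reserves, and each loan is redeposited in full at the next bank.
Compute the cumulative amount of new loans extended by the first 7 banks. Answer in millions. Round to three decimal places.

$4.372 million

Bank i lends (1 − rr)^i of the original deposit: Bank 1 lends 1.715·0.7450 ≈ 1.2777, Bank 2 lends 1.715·0.7450² ≈ 0.9519, and so on.
Summing a geometric series: total = 1.715·[0.7450·(1 − 0.7450^7) / (1 − 0.7450)] ≈ 4.3723 million.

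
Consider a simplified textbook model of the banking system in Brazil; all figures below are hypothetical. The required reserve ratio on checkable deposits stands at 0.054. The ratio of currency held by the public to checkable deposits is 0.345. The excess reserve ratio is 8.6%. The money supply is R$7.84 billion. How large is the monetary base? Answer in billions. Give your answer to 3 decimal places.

R$2.827 billion

The money multiplier is m = (1 + c) / (rr + e + c) = (1 + 0.345) / (0.054 + 0.086 + 0.345) ≈ 2.77320.
MB = M / m = 7.84 / 2.77320 ≈ 2.8271 billion.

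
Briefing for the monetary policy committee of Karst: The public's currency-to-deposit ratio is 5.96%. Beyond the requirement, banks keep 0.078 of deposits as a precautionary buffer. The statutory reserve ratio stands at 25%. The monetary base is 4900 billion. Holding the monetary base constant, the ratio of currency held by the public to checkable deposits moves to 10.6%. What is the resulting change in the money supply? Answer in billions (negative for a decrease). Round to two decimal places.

Initially m₁ = (1 + 0.0596) / (0.25 + 0.078 + 0.0596) ≈ 2.7337461, so M₁ = 2.7337461 × 4900 ≈ 13395.3559 billion.
After the change m₂ = (1 + 0.106) / (0.25 + 0.078 + 0.106) ≈ 2.5483871, so M₂ = 2.5483871 × 4900 ≈ 12487.0968 billion.
ΔM = M₂ − M₁ = 12487.0968 − 13395.3559 = -908.2591 billion.

-908.26 billion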